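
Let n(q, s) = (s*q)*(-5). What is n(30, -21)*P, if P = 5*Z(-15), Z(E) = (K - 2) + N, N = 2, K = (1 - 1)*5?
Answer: 0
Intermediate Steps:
K = 0 (K = 0*5 = 0)
Z(E) = 0 (Z(E) = (0 - 2) + 2 = -2 + 2 = 0)
n(q, s) = -5*q*s (n(q, s) = (q*s)*(-5) = -5*q*s)
P = 0 (P = 5*0 = 0)
n(30, -21)*P = -5*30*(-21)*0 = 3150*0 = 0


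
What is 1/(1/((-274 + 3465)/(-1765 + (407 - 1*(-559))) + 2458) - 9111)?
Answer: -1960751/17864401562 ≈ -0.00010976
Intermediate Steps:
1/(1/((-274 + 3465)/(-1765 + (407 - 1*(-559))) + 2458) - 9111) = 1/(1/(3191/(-1765 + (407 + 559)) + 2458) - 9111) = 1/(1/(3191/(-1765 + 966) + 2458) - 9111) = 1/(1/(3191/(-799) + 2458) - 9111) = 1/(1/(3191*(-1/799) + 2458) - 9111) = 1/(1/(-3191/799 + 2458) - 9111) = 1/(1/(1960751/799) - 9111) = 1/(799/1960751 - 9111) = 1/(-17864401562/1960751) = -1960751/17864401562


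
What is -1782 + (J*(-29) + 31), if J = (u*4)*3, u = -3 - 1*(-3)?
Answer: -1751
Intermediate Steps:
u = 0 (u = -3 + 3 = 0)
J = 0 (J = (0*4)*3 = 0*3 = 0)
-1782 + (J*(-29) + 31) = -1782 + (0*(-29) + 31) = -1782 + (0 + 31) = -1782 + 31 = -1751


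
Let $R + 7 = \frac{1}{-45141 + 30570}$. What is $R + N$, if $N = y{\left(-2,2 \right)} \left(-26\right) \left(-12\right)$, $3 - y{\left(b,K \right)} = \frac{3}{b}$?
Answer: $\frac{20355686}{14571} \approx 1397.0$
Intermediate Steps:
$y{\left(b,K \right)} = 3 - \frac{3}{b}$
$N = 1404$ ($N = \left(3 - \frac{3}{-2}\right) \left(-26\right) \left(-12\right) = \left(3 - - \frac{3}{2}\right) \left(-26\right) \left(-12\right) = \left(3 + \frac{3}{2}\right) \left(-26\right) \left(-12\right) = \frac{9}{2} \left(-26\right) \left(-12\right) = \left(-117\right) \left(-12\right) = 1404$)
$R = - \frac{101998}{14571}$ ($R = -7 + \frac{1}{-45141 + 30570} = -7 + \frac{1}{-14571} = -7 - \frac{1}{14571} = - \frac{101998}{14571} \approx -7.0001$)
$R + N = - \frac{101998}{14571} + 1404 = \frac{20355686}{14571}$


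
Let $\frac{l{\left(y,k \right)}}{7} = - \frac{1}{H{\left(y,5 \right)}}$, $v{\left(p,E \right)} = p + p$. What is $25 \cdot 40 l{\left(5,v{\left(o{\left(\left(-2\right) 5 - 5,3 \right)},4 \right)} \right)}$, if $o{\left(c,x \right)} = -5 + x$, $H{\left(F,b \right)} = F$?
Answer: $-1400$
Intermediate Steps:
$v{\left(p,E \right)} = 2 p$
$l{\left(y,k \right)} = - \frac{7}{y}$ ($l{\left(y,k \right)} = 7 \left(- \frac{1}{y}\right) = - \frac{7}{y}$)
$25 \cdot 40 l{\left(5,v{\left(o{\left(\left(-2\right) 5 - 5,3 \right)},4 \right)} \right)} = 25 \cdot 40 \left(- \frac{7}{5}\right) = 1000 \left(\left(-7\right) \frac{1}{5}\right) = 1000 \left(- \frac{7}{5}\right) = -1400$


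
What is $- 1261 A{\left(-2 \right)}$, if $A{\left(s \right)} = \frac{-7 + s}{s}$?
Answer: $- \frac{11349}{2} \approx -5674.5$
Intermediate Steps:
$A{\left(s \right)} = \frac{-7 + s}{s}$
$- 1261 A{\left(-2 \right)} = - 1261 \frac{-7 - 2}{-2} = - 1261 \left(\left(- \frac{1}{2}\right) \left(-9\right)\right) = \left(-1261\right) \frac{9}{2} = - \frac{11349}{2}$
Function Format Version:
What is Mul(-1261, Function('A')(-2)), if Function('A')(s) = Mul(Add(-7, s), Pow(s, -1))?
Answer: Rational(-11349, 2) ≈ -5674.5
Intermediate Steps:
Function('A')(s) = Mul(Pow(s, -1), Add(-7, s))
Mul(-1261, Function('A')(-2)) = Mul(-1261, Mul(Pow(-2, -1), Add(-7, -2))) = Mul(-1261, Mul(Rational(-1, 2), -9)) = Mul(-1261, Rational(9, 2)) = Rational(-11349, 2)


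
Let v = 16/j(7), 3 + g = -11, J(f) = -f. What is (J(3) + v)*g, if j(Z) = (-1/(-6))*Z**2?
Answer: 102/7 ≈ 14.571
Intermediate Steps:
j(Z) = Z**2/6 (j(Z) = (-1*(-1/6))*Z**2 = Z**2/6)
g = -14 (g = -3 - 11 = -14)
v = 96/49 (v = 16/(((1/6)*7**2)) = 16/(((1/6)*49)) = 16/(49/6) = 16*(6/49) = 96/49 ≈ 1.9592)
(J(3) + v)*g = (-1*3 + 96/49)*(-14) = (-3 + 96/49)*(-14) = -51/49*(-14) = 102/7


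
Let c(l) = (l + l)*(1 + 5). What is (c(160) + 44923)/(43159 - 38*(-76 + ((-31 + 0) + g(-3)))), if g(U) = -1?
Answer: 46843/47263 ≈ 0.99111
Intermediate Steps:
c(l) = 12*l (c(l) = (2*l)*6 = 12*l)
(c(160) + 44923)/(43159 - 38*(-76 + ((-31 + 0) + g(-3)))) = (12*160 + 44923)/(43159 - 38*(-76 + ((-31 + 0) - 1))) = (1920 + 44923)/(43159 - 38*(-76 + (-31 - 1))) = 46843/(43159 - 38*(-76 - 32)) = 46843/(43159 - 38*(-108)) = 46843/(43159 + 4104) = 46843/47263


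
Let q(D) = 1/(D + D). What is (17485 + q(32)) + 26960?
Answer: 2844481/64 ≈ 44445.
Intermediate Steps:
q(D) = 1/(2*D)
(17485 + q(32)) + 26960 = (17485 + (1/2)/32) + 26960 = (17485 + (1/2)*(1/32)) + 26960 = (17485 + 1/64) + 26960 = 1119041/64 + 26960 = 2844481/64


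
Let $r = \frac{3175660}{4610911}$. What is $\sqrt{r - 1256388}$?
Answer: $\frac{4 i \sqrt{1669463921582007443}}{4610911} \approx 1120.9 i$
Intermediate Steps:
$r = \frac{3175660}{4610911}$ ($r = 3175660 \cdot \frac{1}{4610911} = \frac{3175660}{4610911} \approx 0.68873$)
$\sqrt{r - 1256388} = \sqrt{\frac{3175660}{4610911} - 1256388} = \sqrt{- \frac{5793090073808}{4610911}} = \frac{4 i \sqrt{1669463921582007443}}{4610911}$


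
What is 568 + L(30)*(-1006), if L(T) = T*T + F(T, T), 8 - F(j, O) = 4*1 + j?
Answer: -878676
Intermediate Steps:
F(j, O) = 4 - j (F(j, O) = 8 - (4*1 + j) = 8 - (4 + j) = 8 + (-4 - j) = 4 - j)
L(T) = 4 + T**2 - T (L(T) = T*T + (4 - T) = T**2 + (4 - T) = 4 + T**2 - T)
568 + L(30)*(-1006) = 568 + (4 + 30**2 - 1*30)*(-1006) = 568 + (4 + 900 - 30)*(-1006) = 568 + 874*(-1006) = 568 - 879244 = -878676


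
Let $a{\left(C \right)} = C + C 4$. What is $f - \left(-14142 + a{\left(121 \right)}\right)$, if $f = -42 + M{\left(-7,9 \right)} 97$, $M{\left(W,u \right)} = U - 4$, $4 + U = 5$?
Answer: $13204$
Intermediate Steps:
$U = 1$ ($U = -4 + 5 = 1$)
$M{\left(W,u \right)} = -3$ ($M{\left(W,u \right)} = 1 - 4 = -3$)
$a{\left(C \right)} = 5 C$ ($a{\left(C \right)} = C + 4 C = 5 C$)
$f = -333$ ($f = -42 - 291 = -333$)
$f - \left(-14142 + a{\left(121 \right)}\right) = -333 - \left(-14142 + 5 \cdot 121\right) = -333 - \left(-14142 + 605\right) = -333 - -13537 = -333 + 13537 = 13204$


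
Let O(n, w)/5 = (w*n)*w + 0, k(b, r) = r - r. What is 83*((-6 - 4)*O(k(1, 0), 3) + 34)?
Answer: 2822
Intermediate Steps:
k(b, r) = 0
O(n, w) = 5*n*w**2 (O(n, w) = 5*((w*n)*w + 0) = 5*((n*w)*w + 0) = 5*(n*w**2 + 0) = 5*(n*w**2) = 5*n*w**2)
83*((-6 - 4)*O(k(1, 0), 3) + 34) = 83*((-6 - 4)*(5*0*3**2) + 34) = 83*(-50*0*9 + 34) = 83*(-10*0 + 34) = 83*(0 + 34) = 83*34 = 2822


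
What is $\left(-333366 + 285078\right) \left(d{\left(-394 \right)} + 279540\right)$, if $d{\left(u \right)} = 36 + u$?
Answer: $-13481140416$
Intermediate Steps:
$\left(-333366 + 285078\right) \left(d{\left(-394 \right)} + 279540\right) = \left(-333366 + 285078\right) \left(\left(36 - 394\right) + 279540\right) = - 48288 \left(-358 + 279540\right) = \left(-48288\right) 279182 = -13481140416$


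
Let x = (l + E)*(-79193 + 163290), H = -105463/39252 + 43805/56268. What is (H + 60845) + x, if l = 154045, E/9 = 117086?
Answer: 4673741112479336753/46013157 ≈ 1.0157e+11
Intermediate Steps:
E = 1053774 (E = 9*117086 = 1053774)
H = -87807463/46013157 (H = -105463*1/39252 + 43805*(1/56268) = -105463/39252 + 43805/56268 = -87807463/46013157 ≈ -1.9083)
x = 101573954443 (x = (154045 + 1053774)*(-79193 + 163290) = 1207819*84097 = 101573954443)
(H + 60845) + x = (-87807463/46013157 + 60845) + 101573954443 = 2799582730202/46013157 + 101573954443 = 4673741112479336753/46013157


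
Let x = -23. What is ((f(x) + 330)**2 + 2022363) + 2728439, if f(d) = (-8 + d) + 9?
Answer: 4845666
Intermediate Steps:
f(d) = 1 + d
((f(x) + 330)**2 + 2022363) + 2728439 = (((1 - 23) + 330)**2 + 2022363) + 2728439 = ((-22 + 330)**2 + 2022363) + 2728439 = (308**2 + 2022363) + 2728439 = (94864 + 2022363) + 2728439 = 2117227 + 2728439 = 4845666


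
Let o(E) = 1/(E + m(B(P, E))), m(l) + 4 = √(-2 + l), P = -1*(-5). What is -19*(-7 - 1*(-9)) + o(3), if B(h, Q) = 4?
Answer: -37 + √2 ≈ -35.586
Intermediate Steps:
P = 5
m(l) = -4 + √(-2 + l)
o(E) = 1/(-4 + E + √2) (o(E) = 1/(E + (-4 + √(-2 + 4))) = 1/(E + (-4 + √2)) = 1/(-4 + E + √2))
-19*(-7 - 1*(-9)) + o(3) = -19*(-7 - 1*(-9)) + 1/(-4 + 3 + √2) = -19*(-7 + 9) + 1/(-1 + √2) = -19*2 + 1/(-1 + √2) = -38 + 1/(-1 + √2)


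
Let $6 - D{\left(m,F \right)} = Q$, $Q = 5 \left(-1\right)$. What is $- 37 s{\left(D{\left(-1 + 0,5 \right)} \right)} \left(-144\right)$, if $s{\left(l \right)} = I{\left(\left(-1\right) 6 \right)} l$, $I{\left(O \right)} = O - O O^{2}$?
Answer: $12307680$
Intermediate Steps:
$Q = -5$
$I{\left(O \right)} = O - O^{3}$
$D{\left(m,F \right)} = 11$ ($D{\left(m,F \right)} = 6 - -5 = 6 + 5 = 11$)
$s{\left(l \right)} = 210 l$ ($s{\left(l \right)} = \left(\left(-1\right) 6 - \left(\left(-1\right) 6\right)^{3}\right) l = \left(-6 - \left(-6\right)^{3}\right) l = \left(-6 - -216\right) l = \left(-6 + 216\right) l = 210 l$)
$- 37 s{\left(D{\left(-1 + 0,5 \right)} \right)} \left(-144\right) = - 37 \cdot 210 \cdot 11 \left(-144\right) = \left(-37\right) 2310 \left(-144\right) = \left(-85470\right) \left(-144\right) = 12307680$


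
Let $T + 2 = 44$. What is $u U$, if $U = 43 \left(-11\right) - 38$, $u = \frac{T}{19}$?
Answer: $- \frac{21462}{19} \approx -1129.6$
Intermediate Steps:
$T = 42$ ($T = -2 + 44 = 42$)
$u = \frac{42}{19} \approx 2.2105$
$U = -511$ ($U = -473 - 38 = -511$)
$u U = \frac{42}{19} \left(-511\right) = - \frac{21462}{19}$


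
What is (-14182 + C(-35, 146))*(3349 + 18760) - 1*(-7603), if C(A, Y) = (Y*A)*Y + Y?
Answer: -16804954861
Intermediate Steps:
C(A, Y) = Y + A*Y² (C(A, Y) = (A*Y)*Y + Y = A*Y² + Y = Y + A*Y²)
(-14182 + C(-35, 146))*(3349 + 18760) - 1*(-7603) = (-14182 + 146*(1 - 35*146))*(3349 + 18760) - 1*(-7603) = (-14182 + 146*(1 - 5110))*22109 + 7603 = (-14182 + 146*(-5109))*22109 + 7603 = (-14182 - 745914)*22109 + 7603 = -760096*22109 + 7603 = -16804962464 + 7603 = -16804954861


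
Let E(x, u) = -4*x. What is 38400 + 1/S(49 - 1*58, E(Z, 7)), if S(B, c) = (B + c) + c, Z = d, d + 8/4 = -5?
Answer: 1804801/47 ≈ 38400.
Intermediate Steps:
d = -7 (d = -2 - 5 = -7)
Z = -7
S(B, c) = B + 2*c
38400 + 1/S(49 - 1*58, E(Z, 7)) = 38400 + 1/((49 - 1*58) + 2*(-4*(-7))) = 38400 + 1/((49 - 58) + 2*28) = 38400 + 1/(-9 + 56) = 38400 + 1/47 = 1804801/47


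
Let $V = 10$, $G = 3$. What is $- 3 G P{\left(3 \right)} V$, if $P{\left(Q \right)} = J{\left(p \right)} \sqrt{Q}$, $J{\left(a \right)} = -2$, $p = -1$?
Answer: $180 \sqrt{3} \approx 311.77$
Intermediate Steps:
$P{\left(Q \right)} = - 2 \sqrt{Q}$
$- 3 G P{\left(3 \right)} V = - 3 \cdot 3 \left(- 2 \sqrt{3}\right) 10 = - 3 \left(- 6 \sqrt{3}\right) 10 = 18 \sqrt{3} \cdot 10 = 180 \sqrt{3}$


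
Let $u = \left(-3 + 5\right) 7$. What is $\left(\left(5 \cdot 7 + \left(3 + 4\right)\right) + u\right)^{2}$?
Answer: $3136$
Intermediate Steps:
$u = 14$ ($u = 2 \cdot 7 = 14$)
$\left(\left(5 \cdot 7 + \left(3 + 4\right)\right) + u\right)^{2} = \left(\left(5 \cdot 7 + \left(3 + 4\right)\right) + 14\right)^{2} = \left(\left(35 + 7\right) + 14\right)^{2} = \left(42 + 14\right)^{2} = 56^{2} = 3136$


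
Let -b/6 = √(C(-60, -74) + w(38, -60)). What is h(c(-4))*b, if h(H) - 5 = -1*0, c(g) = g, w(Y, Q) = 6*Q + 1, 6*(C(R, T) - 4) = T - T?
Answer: -30*I*√355 ≈ -565.24*I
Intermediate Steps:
C(R, T) = 4 (C(R, T) = 4 + (T - T)/6 = 4 + (⅙)*0 = 4 + 0 = 4)
w(Y, Q) = 1 + 6*Q
h(H) = 5 (h(H) = 5 - 1*0 = 5 + 0 = 5)
b = -6*I*√355 (b = -6*√(4 + (1 + 6*(-60))) = -6*√(4 + (1 - 360)) = -6*√(4 - 359) = -6*I*√355 ≈ -113.05*I)
h(c(-4))*b = 5*(-6*I*√355) = -30*I*√355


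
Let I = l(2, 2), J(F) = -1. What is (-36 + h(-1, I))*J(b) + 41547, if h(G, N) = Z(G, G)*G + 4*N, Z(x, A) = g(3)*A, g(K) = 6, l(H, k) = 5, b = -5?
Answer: 41557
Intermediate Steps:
I = 5
Z(x, A) = 6*A
h(G, N) = 4*N + 6*G² (h(G, N) = (6*G)*G + 4*N = 6*G² + 4*N = 4*N + 6*G²)
(-36 + h(-1, I))*J(b) + 41547 = (-36 + (4*5 + 6*(-1)²))*(-1) + 41547 = (-36 + (20 + 6*1))*(-1) + 41547 = (-36 + (20 + 6))*(-1) + 41547 = (-36 + 26)*(-1) + 41547 = -10*(-1) + 41547 = 10 + 41547 = 41557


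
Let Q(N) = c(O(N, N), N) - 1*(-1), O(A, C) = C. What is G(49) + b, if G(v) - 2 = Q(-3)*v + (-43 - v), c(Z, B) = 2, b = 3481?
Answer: 3538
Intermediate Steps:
Q(N) = 3 (Q(N) = 2 - 1*(-1) = 2 + 1 = 3)
G(v) = -41 + 2*v (G(v) = 2 + (3*v + (-43 - v)) = 2 + (-43 + 2*v) = -41 + 2*v)
G(49) + b = (-41 + 2*49) + 3481 = (-41 + 98) + 3481 = 57 + 3481 = 3538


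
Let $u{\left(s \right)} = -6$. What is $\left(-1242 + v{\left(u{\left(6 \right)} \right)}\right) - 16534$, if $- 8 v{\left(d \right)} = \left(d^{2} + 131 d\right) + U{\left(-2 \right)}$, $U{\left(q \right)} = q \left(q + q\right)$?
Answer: $- \frac{70733}{4} \approx -17683.0$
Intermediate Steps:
$U{\left(q \right)} = 2 q^{2}$ ($U{\left(q \right)} = q 2 q = 2 q^{2}$)
$v{\left(d \right)} = -1 - \frac{131 d}{8} - \frac{d^{2}}{8}$ ($v{\left(d \right)} = - \frac{\left(d^{2} + 131 d\right) + 2 \left(-2\right)^{2}}{8} = - \frac{\left(d^{2} + 131 d\right) + 2 \cdot 4}{8} = - \frac{\left(d^{2} + 131 d\right) + 8}{8} = - \frac{8 + d^{2} + 131 d}{8} = -1 - \frac{131 d}{8} - \frac{d^{2}}{8}$)
$\left(-1242 + v{\left(u{\left(6 \right)} \right)}\right) - 16534 = \left(-1242 - \left(- \frac{389}{4} + \frac{9}{2}\right)\right) - 16534 = \left(-1242 - - \frac{371}{4}\right) - 16534 = \left(-1242 + \frac{371}{4}\right) - 16534 = - \frac{4597}{4} - 16534 = - \frac{70733}{4}$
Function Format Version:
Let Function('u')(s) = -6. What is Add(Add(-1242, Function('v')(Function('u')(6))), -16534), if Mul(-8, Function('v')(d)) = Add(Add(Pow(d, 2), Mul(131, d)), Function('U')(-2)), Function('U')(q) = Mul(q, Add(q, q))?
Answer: Rational(-70733, 4) ≈ -17683.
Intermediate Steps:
Function('U')(q) = Mul(2, Pow(q, 2)) (Function('U')(q) = Mul(q, Mul(2, q)) = Mul(2, Pow(q, 2)))
Function('v')(d) = Add(-1, Mul(Rational(-131, 8), d), Mul(Rational(-1, 8), Pow(d, 2))) (Function('v')(d) = Mul(Rational(-1, 8), Add(Add(Pow(d, 2), Mul(131, d)), Mul(2, Pow(-2, 2)))) = Mul(Rational(-1, 8), Add(Add(Pow(d, 2), Mul(131, d)), Mul(2, 4))) = Mul(Rational(-1, 8), Add(Add(Pow(d, 2), Mul(131, d)), 8)) = Mul(Rational(-1, 8), Add(8, Pow(d, 2), Mul(131, d))) = Add(-1, Mul(Rational(-131, 8), d), Mul(Rational(-1, 8), Pow(d, 2))))
Add(Add(-1242, Function('v')(Function('u')(6))), -16534) = Add(Add(-1242, Add(-1, Mul(Rational(-131, 8), -6), Mul(Rational(-1, 8), Pow(-6, 2)))), -16534) = Add(Add(-1242, Add(-1, Rational(393, 4), Mul(Rational(-1, 8), 36))), -16534) = Add(Add(-1242, Add(-1, Rational(393, 4), Rational(-9, 2))), -16534) = Add(Add(-1242, Rational(371, 4)), -16534) = Add(Rational(-4597, 4), -16534) = Rational(-70733, 4)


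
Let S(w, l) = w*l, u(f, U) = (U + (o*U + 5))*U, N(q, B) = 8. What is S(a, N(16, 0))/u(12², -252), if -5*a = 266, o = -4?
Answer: 76/34245 ≈ 0.0022193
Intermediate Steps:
a = -266/5 (a = -⅕*266 = -266/5 ≈ -53.200)
u(f, U) = U*(5 - 3*U) (u(f, U) = (U + (-4*U + 5))*U = (U + (5 - 4*U))*U = (5 - 3*U)*U = U*(5 - 3*U))
S(w, l) = l*w
S(a, N(16, 0))/u(12², -252) = (8*(-266/5))/((-252*(5 - 3*(-252)))) = -2128*(-1/(252*(5 + 756)))/5 = -2128/(5*((-252*761))) = -2128/5/(-191772) = -2128/5*(-1/191772) = 76/34245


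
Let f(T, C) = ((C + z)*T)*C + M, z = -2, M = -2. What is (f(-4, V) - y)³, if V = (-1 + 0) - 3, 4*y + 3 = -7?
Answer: -6967871/8 ≈ -8.7098e+5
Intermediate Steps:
y = -5/2 (y = -¾ + (¼)*(-7) = -¾ - 7/4 = -5/2 ≈ -2.5000)
V = -4 (V = -1 - 3 = -4)
f(T, C) = -2 + C*T*(-2 + C) (f(T, C) = ((C - 2)*T)*C - 2 = ((-2 + C)*T)*C - 2 = (T*(-2 + C))*C - 2 = C*T*(-2 + C) - 2 = -2 + C*T*(-2 + C))
(f(-4, V) - y)³ = ((-2 - 4*(-4)² - 2*(-4)*(-4)) - 1*(-5/2))³ = ((-2 - 4*16 - 32) + 5/2)³ = ((-2 - 64 - 32) + 5/2)³ = (-98 + 5/2)³ = (-191/2)³ = -6967871/8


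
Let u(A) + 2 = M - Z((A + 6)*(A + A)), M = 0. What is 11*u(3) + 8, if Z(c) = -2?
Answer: 8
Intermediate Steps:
u(A) = 0 (u(A) = -2 + (0 - 1*(-2)) = -2 + (0 + 2) = -2 + 2 = 0)
11*u(3) + 8 = 11*0 + 8 = 0 + 8 = 8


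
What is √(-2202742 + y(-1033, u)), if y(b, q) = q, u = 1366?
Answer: 4*I*√137586 ≈ 1483.7*I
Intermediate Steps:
√(-2202742 + y(-1033, u)) = √(-2202742 + 1366) = √(-2201376) = 4*I*√137586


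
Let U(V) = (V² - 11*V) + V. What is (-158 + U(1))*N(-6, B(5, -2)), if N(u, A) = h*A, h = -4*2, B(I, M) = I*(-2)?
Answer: -13360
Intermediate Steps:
U(V) = V² - 10*V
B(I, M) = -2*I
h = -8
N(u, A) = -8*A
(-158 + U(1))*N(-6, B(5, -2)) = (-158 + 1*(-10 + 1))*(-(-16)*5) = (-158 + 1*(-9))*(-8*(-10)) = (-158 - 9)*80 = -167*80 = -13360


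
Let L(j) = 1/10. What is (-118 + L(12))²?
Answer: 1390041/100 ≈ 13900.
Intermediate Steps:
L(j) = ⅒
(-118 + L(12))² = (-118 + ⅒)² = (-1179/10)² = 1390041/100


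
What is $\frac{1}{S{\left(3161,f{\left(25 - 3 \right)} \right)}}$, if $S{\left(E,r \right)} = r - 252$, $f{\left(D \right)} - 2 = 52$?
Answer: $- \frac{1}{198} \approx -0.0050505$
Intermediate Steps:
$f{\left(D \right)} = 54$ ($f{\left(D \right)} = 2 + 52 = 54$)
$S{\left(E,r \right)} = -252 + r$
$\frac{1}{S{\left(3161,f{\left(25 - 3 \right)} \right)}} = \frac{1}{-252 + 54} = \frac{1}{-198} = - \frac{1}{198}$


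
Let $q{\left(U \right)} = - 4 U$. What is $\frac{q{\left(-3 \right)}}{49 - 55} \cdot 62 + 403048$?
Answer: $402924$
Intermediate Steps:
$\frac{q{\left(-3 \right)}}{49 - 55} \cdot 62 + 403048 = \frac{\left(-4\right) \left(-3\right)}{49 - 55} \cdot 62 + 403048 = \frac{1}{-6} \cdot 12 \cdot 62 + 403048 = \left(- \frac{1}{6}\right) 12 \cdot 62 + 403048 = \left(-2\right) 62 + 403048 = -124 + 403048 = 402924$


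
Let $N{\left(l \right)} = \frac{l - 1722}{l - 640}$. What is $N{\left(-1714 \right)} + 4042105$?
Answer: $\frac{4757559303}{1177} \approx 4.0421 \cdot 10^{6}$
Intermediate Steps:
$N{\left(l \right)} = \frac{-1722 + l}{-640 + l}$
$N{\left(-1714 \right)} + 4042105 = \frac{-1722 - 1714}{-640 - 1714} + 4042105 = \frac{1}{-2354} \left(-3436\right) + 4042105 = \left(- \frac{1}{2354}\right) \left(-3436\right) + 4042105 = \frac{1718}{1177} + 4042105 = \frac{4757559303}{1177}$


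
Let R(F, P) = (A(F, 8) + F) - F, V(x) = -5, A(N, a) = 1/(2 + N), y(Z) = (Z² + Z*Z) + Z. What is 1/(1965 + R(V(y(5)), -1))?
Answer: 3/5894 ≈ 0.00050899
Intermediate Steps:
y(Z) = Z + 2*Z² (y(Z) = (Z² + Z²) + Z = 2*Z² + Z = Z + 2*Z²)
R(F, P) = 1/(2 + F) (R(F, P) = (1/(2 + F) + F) - F = (F + 1/(2 + F)) - F = 1/(2 + F))
1/(1965 + R(V(y(5)), -1)) = 1/(1965 + 1/(2 - 5)) = 1/(1965 + 1/(-3)) = 1/(1965 - ⅓) = 1/(5894/3) = 3/5894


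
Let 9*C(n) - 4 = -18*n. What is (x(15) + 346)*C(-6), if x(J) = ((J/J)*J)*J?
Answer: 63952/9 ≈ 7105.8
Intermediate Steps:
C(n) = 4/9 - 2*n (C(n) = 4/9 + (-18*n)/9 = 4/9 - 2*n)
x(J) = J² (x(J) = (1*J)*J = J*J = J²)
(x(15) + 346)*C(-6) = (15² + 346)*(4/9 - 2*(-6)) = (225 + 346)*(4/9 + 12) = 571*(112/9) = 63952/9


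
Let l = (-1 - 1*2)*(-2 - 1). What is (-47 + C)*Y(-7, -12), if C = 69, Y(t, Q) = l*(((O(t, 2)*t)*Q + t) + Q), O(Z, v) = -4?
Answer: -70290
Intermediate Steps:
l = 9 (l = (-1 - 2)*(-3) = -3*(-3) = 9)
Y(t, Q) = 9*Q + 9*t - 36*Q*t (Y(t, Q) = 9*(((-4*t)*Q + t) + Q) = 9*((-4*Q*t + t) + Q) = 9*((t - 4*Q*t) + Q) = 9*(Q + t - 4*Q*t) = 9*Q + 9*t - 36*Q*t)
(-47 + C)*Y(-7, -12) = (-47 + 69)*(9*(-12) + 9*(-7) - 36*(-12)*(-7)) = 22*(-108 - 63 - 3024) = 22*(-3195) = -70290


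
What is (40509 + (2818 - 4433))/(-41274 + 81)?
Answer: -38894/41193 ≈ -0.94419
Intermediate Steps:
(40509 + (2818 - 4433))/(-41274 + 81) = (40509 - 1615)/(-41193) = 38894*(-1/41193) = -38894/41193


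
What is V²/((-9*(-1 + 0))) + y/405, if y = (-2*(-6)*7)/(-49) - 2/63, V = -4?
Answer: 9050/5103 ≈ 1.7735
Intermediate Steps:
y = -110/63 (y = (12*7)*(-1/49) - 2*1/63 = 84*(-1/49) - 2/63 = -12/7 - 2/63 = -110/63 ≈ -1.7460)
V²/((-9*(-1 + 0))) + y/405 = (-4)²/((-9*(-1 + 0))) - 110/63/405 = 16/((-9*(-1))) - 110/63*1/405 = 16/9 - 22/5103 = 9050/5103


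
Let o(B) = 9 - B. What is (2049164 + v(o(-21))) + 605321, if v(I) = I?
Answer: 2654515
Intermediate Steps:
(2049164 + v(o(-21))) + 605321 = (2049164 + (9 - 1*(-21))) + 605321 = (2049164 + (9 + 21)) + 605321 = (2049164 + 30) + 605321 = 2049194 + 605321 = 2654515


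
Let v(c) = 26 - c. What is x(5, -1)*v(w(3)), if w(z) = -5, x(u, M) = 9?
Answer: 279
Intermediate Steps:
x(5, -1)*v(w(3)) = 9*(26 - 1*(-5)) = 9*(26 + 5) = 9*31 = 279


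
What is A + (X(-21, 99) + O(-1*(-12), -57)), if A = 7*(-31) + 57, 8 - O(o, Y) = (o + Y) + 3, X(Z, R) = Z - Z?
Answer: -110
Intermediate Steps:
X(Z, R) = 0
O(o, Y) = 5 - Y - o (O(o, Y) = 8 - ((o + Y) + 3) = 8 - ((Y + o) + 3) = 8 - (3 + Y + o) = 8 + (-3 - Y - o) = 5 - Y - o)
A = -160 (A = -217 + 57 = -160)
A + (X(-21, 99) + O(-1*(-12), -57)) = -160 + (0 + (5 - 1*(-57) - (-1)*(-12))) = -160 + (0 + (5 + 57 - 1*12)) = -160 + (0 + (5 + 57 - 12)) = -160 + (0 + 50) = -160 + 50 = -110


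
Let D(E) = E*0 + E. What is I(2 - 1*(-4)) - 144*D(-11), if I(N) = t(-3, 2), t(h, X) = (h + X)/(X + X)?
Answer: 6335/4 ≈ 1583.8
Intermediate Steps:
D(E) = E (D(E) = 0 + E = E)
t(h, X) = (X + h)/(2*X) (t(h, X) = (X + h)/((2*X)) = (X + h)*(1/(2*X)) = (X + h)/(2*X))
I(N) = -1/4 (I(N) = (1/2)*(2 - 3)/2 = (1/2)*(1/2)*(-1) = -1/4)
I(2 - 1*(-4)) - 144*D(-11) = -1/4 - 144*(-11) = -1/4 + 1584 = 6335/4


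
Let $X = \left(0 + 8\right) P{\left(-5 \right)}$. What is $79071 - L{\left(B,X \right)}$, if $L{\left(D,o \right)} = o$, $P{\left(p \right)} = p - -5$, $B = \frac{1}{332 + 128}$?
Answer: $79071$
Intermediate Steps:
$B = \frac{1}{460} \approx 0.0021739$
$P{\left(p \right)} = 5 + p$ ($P{\left(p \right)} = p + 5 = 5 + p$)
$X = 0$ ($X = \left(0 + 8\right) \left(5 - 5\right) = 8 \cdot 0 = 0$)
$79071 - L{\left(B,X \right)} = 79071 - 0 = 79071 + 0 = 79071$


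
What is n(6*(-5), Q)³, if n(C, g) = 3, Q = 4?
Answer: 27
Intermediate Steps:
n(6*(-5), Q)³ = 3³ = 27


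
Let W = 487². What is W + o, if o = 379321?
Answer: 616490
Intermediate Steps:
W = 237169
W + o = 237169 + 379321 = 616490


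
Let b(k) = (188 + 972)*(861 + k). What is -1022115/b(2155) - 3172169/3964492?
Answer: -108215645123/99071522368 ≈ -1.0923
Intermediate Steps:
b(k) = 998760 + 1160*k (b(k) = 1160*(861 + k) = 998760 + 1160*k)
-1022115/b(2155) - 3172169/3964492 = -1022115/(998760 + 1160*2155) - 3172169/3964492 = -1022115/(998760 + 2499800) - 3172169*1/3964492 = -1022115/3498560 - 453167/566356 = -1022115*1/3498560 - 453167/566356 = -204423/699712 - 453167/566356 = -108215645123/99071522368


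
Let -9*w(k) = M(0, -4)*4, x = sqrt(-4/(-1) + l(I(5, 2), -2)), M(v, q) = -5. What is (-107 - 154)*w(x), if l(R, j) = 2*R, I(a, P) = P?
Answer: -580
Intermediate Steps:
x = 2*sqrt(2) (x = sqrt(-4/(-1) + 2*2) = sqrt(-4*(-1) + 4) = sqrt(4 + 4) = sqrt(8) = 2*sqrt(2) ≈ 2.8284)
w(k) = 20/9 (w(k) = -(-5)*4/9 = -1/9*(-20) = 20/9)
(-107 - 154)*w(x) = (-107 - 154)*(20/9) = -261*20/9 = -580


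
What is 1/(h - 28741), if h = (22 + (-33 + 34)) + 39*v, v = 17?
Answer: -1/28055 ≈ -3.5644e-5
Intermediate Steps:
h = 686 (h = (22 + (-33 + 34)) + 39*17 = (22 + 1) + 663 = 23 + 663 = 686)
1/(h - 28741) = 1/(686 - 28741) = 1/(-28055) = -1/28055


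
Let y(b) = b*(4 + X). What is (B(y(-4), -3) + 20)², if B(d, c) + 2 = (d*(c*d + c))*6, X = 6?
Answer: 787475844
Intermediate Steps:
y(b) = 10*b (y(b) = b*(4 + 6) = b*10 = 10*b)
B(d, c) = -2 + 6*d*(c + c*d) (B(d, c) = -2 + (d*(c*d + c))*6 = -2 + (d*(c + c*d))*6 = -2 + 6*d*(c + c*d))
(B(y(-4), -3) + 20)² = ((-2 + 6*(-3)*(10*(-4)) + 6*(-3)*(10*(-4))²) + 20)² = ((-2 + 6*(-3)*(-40) + 6*(-3)*(-40)²) + 20)² = ((-2 + 720 + 6*(-3)*1600) + 20)² = ((-2 + 720 - 28800) + 20)² = (-28082 + 20)² = (-28062)² = 787475844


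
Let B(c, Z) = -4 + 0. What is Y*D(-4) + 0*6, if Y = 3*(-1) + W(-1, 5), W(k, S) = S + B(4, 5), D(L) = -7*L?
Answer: -56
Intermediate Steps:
B(c, Z) = -4
W(k, S) = -4 + S (W(k, S) = S - 4 = -4 + S)
Y = -2 (Y = 3*(-1) + (-4 + 5) = -3 + 1 = -2)
Y*D(-4) + 0*6 = -(-14)*(-4) + 0*6 = -2*28 + 0 = -56 + 0 = -56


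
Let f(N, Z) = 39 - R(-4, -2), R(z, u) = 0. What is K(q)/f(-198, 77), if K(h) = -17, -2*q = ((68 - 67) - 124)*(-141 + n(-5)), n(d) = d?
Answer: -17/39 ≈ -0.43590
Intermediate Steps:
f(N, Z) = 39 (f(N, Z) = 39 - 1*0 = 39 + 0 = 39)
q = -8979 (q = -((68 - 67) - 124)*(-141 - 5)/2 = -(1 - 124)*(-146)/2 = -(-123)*(-146)/2 = -½*17958 = -8979)
K(q)/f(-198, 77) = -17/39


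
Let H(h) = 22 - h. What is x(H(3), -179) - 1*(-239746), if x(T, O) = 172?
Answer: 239918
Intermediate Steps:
x(H(3), -179) - 1*(-239746) = 172 - 1*(-239746) = 172 + 239746 = 239918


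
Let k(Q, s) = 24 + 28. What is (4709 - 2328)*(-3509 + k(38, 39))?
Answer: -8231117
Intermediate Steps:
k(Q, s) = 52
(4709 - 2328)*(-3509 + k(38, 39)) = (4709 - 2328)*(-3509 + 52) = 2381*(-3457) = -8231117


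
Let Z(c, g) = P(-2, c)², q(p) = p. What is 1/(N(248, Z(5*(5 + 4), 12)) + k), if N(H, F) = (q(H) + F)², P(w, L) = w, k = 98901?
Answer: 1/162405 ≈ 6.1574e-6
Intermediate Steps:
Z(c, g) = 4 (Z(c, g) = (-2)² = 4)
N(H, F) = (F + H)² (N(H, F) = (H + F)² = (F + H)²)
1/(N(248, Z(5*(5 + 4), 12)) + k) = 1/((4 + 248)² + 98901) = 1/(252² + 98901) = 1/(63504 + 98901) = 1/162405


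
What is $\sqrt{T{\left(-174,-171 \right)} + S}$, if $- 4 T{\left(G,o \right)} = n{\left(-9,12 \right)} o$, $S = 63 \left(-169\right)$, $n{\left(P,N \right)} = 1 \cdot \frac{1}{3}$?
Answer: $\frac{i \sqrt{42531}}{2} \approx 103.12 i$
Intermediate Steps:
$n{\left(P,N \right)} = \frac{1}{3}$ ($n{\left(P,N \right)} = 1 \cdot \frac{1}{3} = \frac{1}{3}$)
$S = -10647$
$T{\left(G,o \right)} = - \frac{o}{12}$ ($T{\left(G,o \right)} = - \frac{\frac{1}{3} o}{4} = - \frac{o}{12}$)
$\sqrt{T{\left(-174,-171 \right)} + S} = \sqrt{\left(- \frac{1}{12}\right) \left(-171\right) - 10647} = \sqrt{\frac{57}{4} - 10647} = \sqrt{- \frac{42531}{4}} = \frac{i \sqrt{42531}}{2}$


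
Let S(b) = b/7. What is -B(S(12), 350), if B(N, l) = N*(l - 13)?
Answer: -4044/7 ≈ -577.71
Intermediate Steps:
S(b) = b/7 (S(b) = b*(⅐) = b/7)
B(N, l) = N*(-13 + l)
-B(S(12), 350) = -(⅐)*12*(-13 + 350) = -12*337/7 = -1*4044/7 = -4044/7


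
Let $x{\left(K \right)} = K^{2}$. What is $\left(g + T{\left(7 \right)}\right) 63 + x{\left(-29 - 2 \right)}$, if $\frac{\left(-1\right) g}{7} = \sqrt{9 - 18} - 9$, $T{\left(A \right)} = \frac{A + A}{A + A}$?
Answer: $4993 - 1323 i \approx 4993.0 - 1323.0 i$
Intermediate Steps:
$T{\left(A \right)} = 1$ ($T{\left(A \right)} = \frac{2 A}{2 A} = 2 A \frac{1}{2 A} = 1$)
$g = 63 - 21 i$ ($g = - 7 \left(\sqrt{9 - 18} - 9\right) = - 7 \left(\sqrt{-9} - 9\right) = - 7 \left(3 i - 9\right) = - 7 \left(-9 + 3 i\right) = 63 - 21 i \approx 63.0 - 21.0 i$)
$\left(g + T{\left(7 \right)}\right) 63 + x{\left(-29 - 2 \right)} = \left(\left(63 - 21 i\right) + 1\right) 63 + \left(-29 - 2\right)^{2} = \left(64 - 21 i\right) 63 + \left(-31\right)^{2} = \left(4032 - 1323 i\right) + 961 = 4993 - 1323 i$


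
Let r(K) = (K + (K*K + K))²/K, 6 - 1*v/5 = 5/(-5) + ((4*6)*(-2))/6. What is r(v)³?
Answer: 87928191600046875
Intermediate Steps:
v = 75 (v = 30 - 5*(5/(-5) + ((4*6)*(-2))/6) = 30 - 5*(5*(-⅕) + (24*(-2))*(⅙)) = 30 - 5*(-1 - 48*⅙) = 30 - 5*(-1 - 8) = 30 - 5*(-9) = 30 + 45 = 75)
r(K) = (K² + 2*K)²/K (r(K) = (K + (K² + K))²/K = (K + (K + K²))²/K = (K² + 2*K)²/K)
r(v)³ = (75*(2 + 75)²)³ = (75*77²)³ = (75*5929)³ = 444675³ = 87928191600046875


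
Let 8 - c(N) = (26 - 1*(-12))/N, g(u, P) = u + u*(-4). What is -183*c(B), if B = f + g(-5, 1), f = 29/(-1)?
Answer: -13725/7 ≈ -1960.7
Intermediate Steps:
f = -29 (f = 29*(-1) = -29)
g(u, P) = -3*u (g(u, P) = u - 4*u = -3*u)
B = -14 (B = -29 - 3*(-5) = -29 + 15 = -14)
c(N) = 8 - 38/N (c(N) = 8 - (26 - 1*(-12))/N = 8 - (26 + 12)/N = 8 - 38/N)
-183*c(B) = -183*(8 - 38/(-14)) = -183*(8 - 38*(-1/14)) = -183*(8 + 19/7) = -183*75/7 = -13725/7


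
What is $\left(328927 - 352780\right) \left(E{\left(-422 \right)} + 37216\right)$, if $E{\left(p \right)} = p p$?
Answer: $-5135550900$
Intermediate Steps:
$E{\left(p \right)} = p^{2}$
$\left(328927 - 352780\right) \left(E{\left(-422 \right)} + 37216\right) = \left(328927 - 352780\right) \left(\left(-422\right)^{2} + 37216\right) = - 23853 \left(178084 + 37216\right) = \left(-23853\right) 215300 = -5135550900$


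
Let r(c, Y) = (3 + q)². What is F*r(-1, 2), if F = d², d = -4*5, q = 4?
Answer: 19600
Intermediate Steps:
r(c, Y) = 49 (r(c, Y) = (3 + 4)² = 7² = 49)
d = -20
F = 400 (F = (-20)² = 400)
F*r(-1, 2) = 400*49 = 19600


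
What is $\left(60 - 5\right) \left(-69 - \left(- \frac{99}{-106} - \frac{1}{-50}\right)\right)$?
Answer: $- \frac{1019579}{265} \approx -3847.5$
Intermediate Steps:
$\left(60 - 5\right) \left(-69 - \left(- \frac{99}{-106} - \frac{1}{-50}\right)\right) = 55 \left(-69 - \left(\left(-99\right) \left(- \frac{1}{106}\right) - - \frac{1}{50}\right)\right) = 55 \left(-69 - \left(\frac{99}{106} + \frac{1}{50}\right)\right) = 55 \left(-69 - \frac{1264}{1325}\right) = 55 \left(- \frac{92689}{1325}\right) = - \frac{1019579}{265}$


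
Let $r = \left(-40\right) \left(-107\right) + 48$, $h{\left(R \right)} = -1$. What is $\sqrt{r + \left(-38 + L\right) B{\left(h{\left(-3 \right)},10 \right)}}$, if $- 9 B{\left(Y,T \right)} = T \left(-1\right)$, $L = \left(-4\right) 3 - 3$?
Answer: $\frac{\sqrt{38422}}{3} \approx 65.338$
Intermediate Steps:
$L = -15$ ($L = -12 - 3 = -15$)
$B{\left(Y,T \right)} = \frac{T}{9}$ ($B{\left(Y,T \right)} = - \frac{T \left(-1\right)}{9} = - \frac{\left(-1\right) T}{9} = \frac{T}{9}$)
$r = 4328$ ($r = 4280 + 48 = 4328$)
$\sqrt{r + \left(-38 + L\right) B{\left(h{\left(-3 \right)},10 \right)}} = \sqrt{4328 + \left(-38 - 15\right) \frac{1}{9} \cdot 10} = \sqrt{4328 - \frac{530}{9}} = \sqrt{\frac{38422}{9}} = \frac{\sqrt{38422}}{3}$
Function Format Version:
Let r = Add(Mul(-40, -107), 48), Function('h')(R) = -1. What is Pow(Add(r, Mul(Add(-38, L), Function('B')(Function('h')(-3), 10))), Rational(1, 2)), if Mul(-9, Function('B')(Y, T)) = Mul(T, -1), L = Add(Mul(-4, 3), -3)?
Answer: Mul(Rational(1, 3), Pow(38422, Rational(1, 2))) ≈ 65.338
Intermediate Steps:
L = -15 (L = Add(-12, -3) = -15)
Function('B')(Y, T) = Mul(Rational(1, 9), T) (Function('B')(Y, T) = Mul(Rational(-1, 9), Mul(T, -1)) = Mul(Rational(-1, 9), Mul(-1, T)) = Mul(Rational(1, 9), T))
r = 4328 (r = Add(4280, 48) = 4328)
Pow(Add(r, Mul(Add(-38, L), Function('B')(Function('h')(-3), 10))), Rational(1, 2)) = Pow(Add(4328, Mul(Add(-38, -15), Mul(Rational(1, 9), 10))), Rational(1, 2)) = Pow(Add(4328, Mul(-53, Rational(10, 9))), Rational(1, 2)) = Pow(Add(4328, Rational(-530, 9)), Rational(1, 2)) = Pow(Rational(38422, 9), Rational(1, 2)) = Mul(Rational(1, 3), Pow(38422, Rational(1, 2)))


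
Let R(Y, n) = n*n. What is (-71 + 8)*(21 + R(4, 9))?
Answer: -6426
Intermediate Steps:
R(Y, n) = n²
(-71 + 8)*(21 + R(4, 9)) = (-71 + 8)*(21 + 9²) = -63*(21 + 81) = -63*102 = -6426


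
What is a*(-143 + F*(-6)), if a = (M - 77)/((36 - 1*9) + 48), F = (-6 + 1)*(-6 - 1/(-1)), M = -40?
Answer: 11427/25 ≈ 457.08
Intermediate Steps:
F = 25 (F = -5*(-6 - 1*(-1)) = -5*(-6 + 1) = -5*(-5) = 25)
a = -39/25 (a = (-40 - 77)/((36 - 1*9) + 48) = -117/((36 - 9) + 48) = -117/(27 + 48) = -117/75 = -117*1/75 = -39/25 ≈ -1.5600)
a*(-143 + F*(-6)) = -39*(-143 + 25*(-6))/25 = -39*(-143 - 150)/25 = -39/25*(-293) = 11427/25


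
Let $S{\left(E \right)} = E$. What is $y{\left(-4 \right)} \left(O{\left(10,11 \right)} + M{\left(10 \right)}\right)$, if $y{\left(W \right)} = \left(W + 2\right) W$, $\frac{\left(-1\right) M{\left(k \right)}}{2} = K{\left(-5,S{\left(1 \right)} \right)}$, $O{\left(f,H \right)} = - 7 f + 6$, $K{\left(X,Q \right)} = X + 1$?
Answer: $-448$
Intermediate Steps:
$K{\left(X,Q \right)} = 1 + X$
$O{\left(f,H \right)} = 6 - 7 f$
$M{\left(k \right)} = 8$ ($M{\left(k \right)} = - 2 \left(1 - 5\right) = \left(-2\right) \left(-4\right) = 8$)
$y{\left(W \right)} = W \left(2 + W\right)$ ($y{\left(W \right)} = \left(2 + W\right) W = W \left(2 + W\right)$)
$y{\left(-4 \right)} \left(O{\left(10,11 \right)} + M{\left(10 \right)}\right) = - 4 \left(2 - 4\right) \left(\left(6 - 70\right) + 8\right) = \left(-4\right) \left(-2\right) \left(\left(6 - 70\right) + 8\right) = 8 \left(-64 + 8\right) = 8 \left(-56\right) = -448$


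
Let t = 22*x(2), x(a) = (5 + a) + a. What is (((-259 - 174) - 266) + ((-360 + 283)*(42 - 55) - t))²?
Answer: 10816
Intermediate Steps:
x(a) = 5 + 2*a
t = 198 (t = 22*(5 + 2*2) = 22*(5 + 4) = 22*9 = 198)
(((-259 - 174) - 266) + ((-360 + 283)*(42 - 55) - t))² = (((-259 - 174) - 266) + ((-360 + 283)*(42 - 55) - 1*198))² = ((-433 - 266) + (-77*(-13) - 198))² = (-699 + (1001 - 198))² = (-699 + 803)² = 104² = 10816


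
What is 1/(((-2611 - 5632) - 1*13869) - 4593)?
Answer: -1/26705 ≈ -3.7446e-5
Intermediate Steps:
1/(((-2611 - 5632) - 1*13869) - 4593) = 1/((-8243 - 13869) - 4593) = 1/(-22112 - 4593) = 1/(-26705) = -1/26705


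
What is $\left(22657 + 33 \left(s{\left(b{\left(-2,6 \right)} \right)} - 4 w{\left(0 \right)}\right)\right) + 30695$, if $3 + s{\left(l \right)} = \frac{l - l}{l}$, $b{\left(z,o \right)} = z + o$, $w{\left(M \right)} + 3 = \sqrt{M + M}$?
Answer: $53649$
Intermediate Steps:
$w{\left(M \right)} = -3 + \sqrt{2} \sqrt{M}$ ($w{\left(M \right)} = -3 + \sqrt{M + M} = -3 + \sqrt{2 M} = -3 + \sqrt{2} \sqrt{M}$)
$b{\left(z,o \right)} = o + z$
$s{\left(l \right)} = -3$ ($s{\left(l \right)} = -3 + \frac{l - l}{l} = -3 + \frac{0}{l} = -3 + 0 = -3$)
$\left(22657 + 33 \left(s{\left(b{\left(-2,6 \right)} \right)} - 4 w{\left(0 \right)}\right)\right) + 30695 = \left(22657 + 33 \left(-3 - 4 \left(-3 + \sqrt{2} \sqrt{0}\right)\right)\right) + 30695 = \left(22657 + 33 \left(-3 - 4 \left(-3 + \sqrt{2} \cdot 0\right)\right)\right) + 30695 = \left(22657 + 33 \left(-3 - 4 \left(-3 + 0\right)\right)\right) + 30695 = \left(22657 + 33 \left(-3 - -12\right)\right) + 30695 = \left(22657 + 33 \left(-3 + 12\right)\right) + 30695 = \left(22657 + 33 \cdot 9\right) + 30695 = \left(22657 + 297\right) + 30695 = 22954 + 30695 = 53649$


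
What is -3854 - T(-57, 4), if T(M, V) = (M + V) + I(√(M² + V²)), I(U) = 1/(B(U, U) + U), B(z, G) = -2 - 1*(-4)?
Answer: -12395059/3261 - √3265/3261 ≈ -3801.0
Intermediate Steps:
B(z, G) = 2 (B(z, G) = -2 + 4 = 2)
I(U) = 1/(2 + U)
T(M, V) = M + V + 1/(2 + √(M² + V²)) (T(M, V) = (M + V) + 1/(2 + √(M² + V²)) = M + V + 1/(2 + √(M² + V²)))
-3854 - T(-57, 4) = -3854 - (-57 + 4 + 1/(2 + √((-57)² + 4²))) = -3854 - (-57 + 4 + 1/(2 + √(3249 + 16))) = -3854 - (-57 + 4 + 1/(2 + √3265)) = -3854 - (-53 + 1/(2 + √3265)) = -3854 + (53 - 1/(2 + √3265)) = -3801 - 1/(2 + √3265)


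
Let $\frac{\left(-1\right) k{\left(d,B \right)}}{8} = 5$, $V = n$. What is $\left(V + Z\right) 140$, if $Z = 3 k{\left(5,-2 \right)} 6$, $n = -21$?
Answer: $-103740$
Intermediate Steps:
$V = -21$
$k{\left(d,B \right)} = -40$ ($k{\left(d,B \right)} = \left(-8\right) 5 = -40$)
$Z = -720$ ($Z = 3 \left(-40\right) 6 = \left(-120\right) 6 = -720$)
$\left(V + Z\right) 140 = \left(-21 - 720\right) 140 = \left(-741\right) 140 = -103740$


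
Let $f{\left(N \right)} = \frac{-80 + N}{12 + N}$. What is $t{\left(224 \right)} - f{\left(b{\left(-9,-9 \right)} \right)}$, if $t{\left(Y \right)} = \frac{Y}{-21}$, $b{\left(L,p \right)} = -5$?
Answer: $\frac{31}{21} \approx 1.4762$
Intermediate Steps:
$f{\left(N \right)} = \frac{-80 + N}{12 + N}$
$t{\left(Y \right)} = - \frac{Y}{21}$ ($t{\left(Y \right)} = Y \left(- \frac{1}{21}\right) = - \frac{Y}{21}$)
$t{\left(224 \right)} - f{\left(b{\left(-9,-9 \right)} \right)} = \left(- \frac{1}{21}\right) 224 - \frac{-80 - 5}{12 - 5} = - \frac{32}{3} - \frac{1}{7} \left(-85\right) = - \frac{32}{3} - - \frac{85}{7} = - \frac{32}{3} + \frac{85}{7} = \frac{31}{21}$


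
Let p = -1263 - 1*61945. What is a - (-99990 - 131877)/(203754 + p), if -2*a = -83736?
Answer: 5884611795/140546 ≈ 41870.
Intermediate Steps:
a = 41868 (a = -1/2*(-83736) = 41868)
p = -63208 (p = -1263 - 61945 = -63208)
a - (-99990 - 131877)/(203754 + p) = 41868 - (-99990 - 131877)/(203754 - 63208) = 41868 - (-231867)/140546 = 41868 - 1*(-231867/140546) = 41868 + 231867/140546 = 5884611795/140546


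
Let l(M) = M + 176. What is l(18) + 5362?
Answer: 5556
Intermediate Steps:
l(M) = 176 + M
l(18) + 5362 = (176 + 18) + 5362 = 194 + 5362 = 5556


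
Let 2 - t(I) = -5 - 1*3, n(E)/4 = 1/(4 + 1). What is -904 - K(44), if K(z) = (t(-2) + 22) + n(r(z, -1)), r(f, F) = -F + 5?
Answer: -4684/5 ≈ -936.80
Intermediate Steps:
r(f, F) = 5 - F
n(E) = ⅘ (n(E) = 4/(4 + 1) = 4/5 = 4*(⅕) = ⅘)
t(I) = 10 (t(I) = 2 - (-5 - 1*3) = 2 - (-5 - 3) = 2 - 1*(-8) = 2 + 8 = 10)
K(z) = 164/5 (K(z) = (10 + 22) + ⅘ = 32 + ⅘ = 164/5)
-904 - K(44) = -904 - 1*164/5 = -904 - 164/5 = -4684/5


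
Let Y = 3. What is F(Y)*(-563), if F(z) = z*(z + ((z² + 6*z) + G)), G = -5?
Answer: -42225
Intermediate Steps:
F(z) = z*(-5 + z² + 7*z) (F(z) = z*(z + ((z² + 6*z) - 5)) = z*(z + (-5 + z² + 6*z)) = z*(-5 + z² + 7*z))
F(Y)*(-563) = (3*(-5 + 3² + 7*3))*(-563) = (3*(-5 + 9 + 21))*(-563) = (3*25)*(-563) = 75*(-563) = -42225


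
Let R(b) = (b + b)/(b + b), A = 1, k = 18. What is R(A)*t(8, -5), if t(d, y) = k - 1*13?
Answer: 5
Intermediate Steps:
R(b) = 1 (R(b) = (2*b)/((2*b)) = (2*b)*(1/(2*b)) = 1)
t(d, y) = 5 (t(d, y) = 18 - 1*13 = 18 - 13 = 5)
R(A)*t(8, -5) = 1*5 = 5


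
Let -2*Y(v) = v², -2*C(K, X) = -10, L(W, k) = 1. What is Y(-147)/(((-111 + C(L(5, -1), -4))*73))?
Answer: 21609/15476 ≈ 1.3963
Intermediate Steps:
C(K, X) = 5 (C(K, X) = -½*(-10) = 5)
Y(v) = -v²/2
Y(-147)/(((-111 + C(L(5, -1), -4))*73)) = (-½*(-147)²)/(((-111 + 5)*73)) = (-½*21609)/((-106*73)) = -21609/2/(-7738) = -21609/2*(-1/7738) = 21609/15476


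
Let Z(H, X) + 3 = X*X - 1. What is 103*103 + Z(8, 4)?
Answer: 10621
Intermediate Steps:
Z(H, X) = -4 + X² (Z(H, X) = -3 + (X*X - 1) = -3 + (X² - 1) = -3 + (-1 + X²) = -4 + X²)
103*103 + Z(8, 4) = 103*103 + (-4 + 4²) = 10609 + (-4 + 16) = 10609 + 12 = 10621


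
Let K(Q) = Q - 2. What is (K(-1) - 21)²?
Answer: 576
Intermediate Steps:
K(Q) = -2 + Q
(K(-1) - 21)² = ((-2 - 1) - 21)² = (-3 - 21)² = (-24)² = 576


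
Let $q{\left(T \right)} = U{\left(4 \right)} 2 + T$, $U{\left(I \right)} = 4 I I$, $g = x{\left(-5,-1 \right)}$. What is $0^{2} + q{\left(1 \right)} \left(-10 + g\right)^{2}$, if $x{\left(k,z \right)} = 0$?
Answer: $12900$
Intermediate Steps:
$g = 0$
$U{\left(I \right)} = 4 I^{2}$
$q{\left(T \right)} = 128 + T$ ($q{\left(T \right)} = 4 \cdot 4^{2} \cdot 2 + T = 4 \cdot 16 \cdot 2 + T = 64 \cdot 2 + T = 128 + T$)
$0^{2} + q{\left(1 \right)} \left(-10 + g\right)^{2} = 0^{2} + \left(128 + 1\right) \left(-10 + 0\right)^{2} = 0 + 129 \left(-10\right)^{2} = 0 + 129 \cdot 100 = 0 + 12900 = 12900$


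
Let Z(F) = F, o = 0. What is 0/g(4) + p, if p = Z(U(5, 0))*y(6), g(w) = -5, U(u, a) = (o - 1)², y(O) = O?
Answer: 6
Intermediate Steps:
U(u, a) = 1 (U(u, a) = (0 - 1)² = (-1)² = 1)
p = 6 (p = 1*6 = 6)
0/g(4) + p = 0/(-5) + 6 = -⅕*0 + 6 = 0 + 6 = 6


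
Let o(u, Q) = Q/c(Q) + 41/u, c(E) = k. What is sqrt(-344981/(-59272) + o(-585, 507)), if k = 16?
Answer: sqrt(1250310154196285)/5779020 ≈ 6.1186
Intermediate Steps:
c(E) = 16
o(u, Q) = 41/u + Q/16 (o(u, Q) = Q/16 + 41/u = 41/u + Q/16)
sqrt(-344981/(-59272) + o(-585, 507)) = sqrt(-344981/(-59272) + (41/(-585) + (1/16)*507)) = sqrt(-344981*(-1/59272) + (41*(-1/585) + 507/16)) = sqrt(344981/59272 + (-41/585 + 507/16)) = sqrt(344981/59272 + 295939/9360) = sqrt(2596239821/69348240) = sqrt(1250310154196285)/5779020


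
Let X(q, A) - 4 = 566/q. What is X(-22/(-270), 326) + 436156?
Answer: 4874170/11 ≈ 4.4311e+5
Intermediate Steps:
X(q, A) = 4 + 566/q
X(-22/(-270), 326) + 436156 = (4 + 566/((-22/(-270)))) + 436156 = (4 + 566/((-22*(-1/270)))) + 436156 = (4 + 566/(11/135)) + 436156 = (4 + 566*(135/11)) + 436156 = (4 + 76410/11) + 436156 = 76454/11 + 436156 = 4874170/11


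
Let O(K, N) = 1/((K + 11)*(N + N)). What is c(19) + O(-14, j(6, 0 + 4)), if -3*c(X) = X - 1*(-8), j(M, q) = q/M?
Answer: -37/4 ≈ -9.2500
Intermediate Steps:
O(K, N) = 1/(2*N*(11 + K)) (O(K, N) = 1/((11 + K)*(2*N)) = 1/(2*N*(11 + K)))
c(X) = -8/3 - X/3 (c(X) = -(X - 1*(-8))/3 = -(X + 8)/3 = -(8 + X)/3 = -8/3 - X/3)
c(19) + O(-14, j(6, 0 + 4)) = (-8/3 - 1/3*19) + 1/(2*(((0 + 4)/6))*(11 - 14)) = (-8/3 - 19/3) + (1/2)/((4*(1/6))*(-3)) = -9 + (1/2)*(-1/3)/(2/3) = -9 + (1/2)*(3/2)*(-1/3) = -9 - 1/4 = -37/4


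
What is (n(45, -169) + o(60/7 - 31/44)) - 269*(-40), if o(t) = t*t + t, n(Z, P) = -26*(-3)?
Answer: 1034753245/94864 ≈ 10908.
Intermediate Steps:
n(Z, P) = 78
o(t) = t + t**2 (o(t) = t**2 + t = t + t**2)
(n(45, -169) + o(60/7 - 31/44)) - 269*(-40) = (78 + (60/7 - 31/44)*(1 + (60/7 - 31/44))) - 269*(-40) = (78 + (60*(1/7) - 31*1/44)*(1 + (60*(1/7) - 31*1/44))) + 10760 = (78 + (60/7 - 31/44)*(1 + (60/7 - 31/44))) + 10760 = (78 + 2423*(1 + 2423/308)/308) + 10760 = (78 + (2423/308)*(2731/308)) + 10760 = (78 + 6617213/94864) + 10760 = 14016605/94864 + 10760 = 1034753245/94864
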